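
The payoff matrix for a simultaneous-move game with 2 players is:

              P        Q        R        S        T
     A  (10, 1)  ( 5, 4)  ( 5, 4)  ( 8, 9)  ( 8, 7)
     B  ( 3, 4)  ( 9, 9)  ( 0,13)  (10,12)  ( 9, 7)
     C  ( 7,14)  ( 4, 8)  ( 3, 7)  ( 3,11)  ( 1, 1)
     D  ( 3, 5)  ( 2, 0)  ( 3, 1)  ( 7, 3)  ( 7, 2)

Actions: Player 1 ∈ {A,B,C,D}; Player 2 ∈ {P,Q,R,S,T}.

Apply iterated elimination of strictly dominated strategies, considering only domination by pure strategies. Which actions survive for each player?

IESDS → P1:{A,B} P2:{R,S}

P1 drop C (A beats it: P:10>7 Q:5>4 R:5>3 S:8>3 T:8>1)
P1 drop D (A beats it: P:10>3 Q:5>2 R:5>3 S:8>7 T:8>7)
P2 drop P (Q beats it: A:4>1 B:9>4)
P2 drop Q (S beats it: A:9>4 B:12>9)
P2 drop T (S beats it: A:9>7 B:12>7)
P1→{A,B} P2→{R,S}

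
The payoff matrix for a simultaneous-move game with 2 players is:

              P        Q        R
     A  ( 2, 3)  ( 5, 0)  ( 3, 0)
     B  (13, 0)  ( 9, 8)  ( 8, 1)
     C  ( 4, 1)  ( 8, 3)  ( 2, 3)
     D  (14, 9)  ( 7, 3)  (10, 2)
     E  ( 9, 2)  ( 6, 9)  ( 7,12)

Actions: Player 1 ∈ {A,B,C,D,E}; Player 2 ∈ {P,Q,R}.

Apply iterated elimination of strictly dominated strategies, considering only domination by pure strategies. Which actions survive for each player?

Remaining: P1:{B,D} P2:{P,Q}

P1 drop A (B beats it: P:13>2 Q:9>5 R:8>3)
P1 drop C (B beats it: P:13>4 Q:9>8 R:8>2)
P1 drop E (B beats it: P:13>9 Q:9>6 R:8>7)
P2 drop R (Q beats it: B:8>1 D:3>2)
P1→{B,D} P2→{P,Q}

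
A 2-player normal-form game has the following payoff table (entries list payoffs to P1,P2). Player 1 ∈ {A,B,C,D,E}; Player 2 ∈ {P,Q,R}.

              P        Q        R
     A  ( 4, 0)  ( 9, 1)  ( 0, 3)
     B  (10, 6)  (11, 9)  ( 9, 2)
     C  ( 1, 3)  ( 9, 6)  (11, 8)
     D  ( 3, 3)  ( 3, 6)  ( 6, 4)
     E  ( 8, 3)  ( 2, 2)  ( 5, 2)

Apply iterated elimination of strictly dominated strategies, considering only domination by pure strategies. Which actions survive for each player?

P1 drop A (B beats it: P:10>4 Q:11>9 R:9>0)
P1 drop D (B beats it: P:10>3 Q:11>3 R:9>6)
P1 drop E (B beats it: P:10>8 Q:11>2 R:9>5)
P2 drop P (Q beats it: B:9>6 C:6>3)
P1→{B,C} P2→{Q,R}

Survivors P1:{B,C} P2:{Q,R}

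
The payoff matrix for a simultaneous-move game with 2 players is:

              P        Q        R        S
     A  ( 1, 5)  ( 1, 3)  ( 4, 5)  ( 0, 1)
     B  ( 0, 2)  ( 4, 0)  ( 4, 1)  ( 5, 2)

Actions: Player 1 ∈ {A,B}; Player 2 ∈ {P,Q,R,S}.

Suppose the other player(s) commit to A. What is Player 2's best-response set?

BR_2 = {P,R}

u_2(P vs A) = 5
u_2(Q vs A) = 3
u_2(R vs A) = 5
u_2(S vs A) = 1
max payoff 5 at {P,R}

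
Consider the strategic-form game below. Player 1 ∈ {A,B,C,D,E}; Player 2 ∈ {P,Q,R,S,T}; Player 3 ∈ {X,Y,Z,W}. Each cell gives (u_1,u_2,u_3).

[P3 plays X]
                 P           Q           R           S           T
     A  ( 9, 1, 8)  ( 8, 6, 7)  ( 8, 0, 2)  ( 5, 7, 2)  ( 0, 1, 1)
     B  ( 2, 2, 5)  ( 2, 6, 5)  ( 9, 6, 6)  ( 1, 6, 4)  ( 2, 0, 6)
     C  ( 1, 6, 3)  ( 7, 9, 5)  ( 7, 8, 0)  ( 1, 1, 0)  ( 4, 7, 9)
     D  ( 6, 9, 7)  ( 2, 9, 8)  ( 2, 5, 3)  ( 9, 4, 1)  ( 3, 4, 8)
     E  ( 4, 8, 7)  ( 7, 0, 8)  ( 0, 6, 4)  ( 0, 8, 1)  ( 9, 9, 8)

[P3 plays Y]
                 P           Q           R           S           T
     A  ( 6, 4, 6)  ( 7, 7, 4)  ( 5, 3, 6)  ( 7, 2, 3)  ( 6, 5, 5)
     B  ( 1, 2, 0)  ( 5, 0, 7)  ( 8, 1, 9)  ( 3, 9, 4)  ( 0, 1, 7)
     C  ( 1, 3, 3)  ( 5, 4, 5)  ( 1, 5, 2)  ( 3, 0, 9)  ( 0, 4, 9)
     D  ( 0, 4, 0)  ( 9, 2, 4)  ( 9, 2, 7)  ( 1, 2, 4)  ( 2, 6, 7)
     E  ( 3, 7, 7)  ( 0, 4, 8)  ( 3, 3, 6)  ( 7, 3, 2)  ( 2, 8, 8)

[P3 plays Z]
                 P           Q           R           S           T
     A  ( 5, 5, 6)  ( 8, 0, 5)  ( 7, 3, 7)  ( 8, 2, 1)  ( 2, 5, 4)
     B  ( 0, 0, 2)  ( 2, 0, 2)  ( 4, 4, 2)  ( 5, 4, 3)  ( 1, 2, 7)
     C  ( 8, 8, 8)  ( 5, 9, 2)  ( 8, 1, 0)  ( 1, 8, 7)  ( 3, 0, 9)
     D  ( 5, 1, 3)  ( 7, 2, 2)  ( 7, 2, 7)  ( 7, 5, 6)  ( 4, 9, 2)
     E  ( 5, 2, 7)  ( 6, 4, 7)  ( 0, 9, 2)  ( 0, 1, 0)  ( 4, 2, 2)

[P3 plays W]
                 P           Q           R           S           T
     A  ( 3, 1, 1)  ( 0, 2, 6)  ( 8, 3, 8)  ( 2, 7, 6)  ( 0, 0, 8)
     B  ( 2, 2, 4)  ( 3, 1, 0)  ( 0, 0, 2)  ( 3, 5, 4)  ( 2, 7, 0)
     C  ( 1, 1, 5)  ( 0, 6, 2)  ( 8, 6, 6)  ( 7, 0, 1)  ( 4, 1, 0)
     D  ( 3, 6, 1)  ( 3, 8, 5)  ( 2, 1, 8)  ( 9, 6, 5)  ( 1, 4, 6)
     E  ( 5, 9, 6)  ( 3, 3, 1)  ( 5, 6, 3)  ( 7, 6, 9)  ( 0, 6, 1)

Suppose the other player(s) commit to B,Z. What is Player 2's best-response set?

u_2(P vs B,Z) = 0
u_2(Q vs B,Z) = 0
u_2(R vs B,Z) = 4
u_2(S vs B,Z) = 4
u_2(T vs B,Z) = 2
max payoff 4 at {R,S}

P2 best: {R,S}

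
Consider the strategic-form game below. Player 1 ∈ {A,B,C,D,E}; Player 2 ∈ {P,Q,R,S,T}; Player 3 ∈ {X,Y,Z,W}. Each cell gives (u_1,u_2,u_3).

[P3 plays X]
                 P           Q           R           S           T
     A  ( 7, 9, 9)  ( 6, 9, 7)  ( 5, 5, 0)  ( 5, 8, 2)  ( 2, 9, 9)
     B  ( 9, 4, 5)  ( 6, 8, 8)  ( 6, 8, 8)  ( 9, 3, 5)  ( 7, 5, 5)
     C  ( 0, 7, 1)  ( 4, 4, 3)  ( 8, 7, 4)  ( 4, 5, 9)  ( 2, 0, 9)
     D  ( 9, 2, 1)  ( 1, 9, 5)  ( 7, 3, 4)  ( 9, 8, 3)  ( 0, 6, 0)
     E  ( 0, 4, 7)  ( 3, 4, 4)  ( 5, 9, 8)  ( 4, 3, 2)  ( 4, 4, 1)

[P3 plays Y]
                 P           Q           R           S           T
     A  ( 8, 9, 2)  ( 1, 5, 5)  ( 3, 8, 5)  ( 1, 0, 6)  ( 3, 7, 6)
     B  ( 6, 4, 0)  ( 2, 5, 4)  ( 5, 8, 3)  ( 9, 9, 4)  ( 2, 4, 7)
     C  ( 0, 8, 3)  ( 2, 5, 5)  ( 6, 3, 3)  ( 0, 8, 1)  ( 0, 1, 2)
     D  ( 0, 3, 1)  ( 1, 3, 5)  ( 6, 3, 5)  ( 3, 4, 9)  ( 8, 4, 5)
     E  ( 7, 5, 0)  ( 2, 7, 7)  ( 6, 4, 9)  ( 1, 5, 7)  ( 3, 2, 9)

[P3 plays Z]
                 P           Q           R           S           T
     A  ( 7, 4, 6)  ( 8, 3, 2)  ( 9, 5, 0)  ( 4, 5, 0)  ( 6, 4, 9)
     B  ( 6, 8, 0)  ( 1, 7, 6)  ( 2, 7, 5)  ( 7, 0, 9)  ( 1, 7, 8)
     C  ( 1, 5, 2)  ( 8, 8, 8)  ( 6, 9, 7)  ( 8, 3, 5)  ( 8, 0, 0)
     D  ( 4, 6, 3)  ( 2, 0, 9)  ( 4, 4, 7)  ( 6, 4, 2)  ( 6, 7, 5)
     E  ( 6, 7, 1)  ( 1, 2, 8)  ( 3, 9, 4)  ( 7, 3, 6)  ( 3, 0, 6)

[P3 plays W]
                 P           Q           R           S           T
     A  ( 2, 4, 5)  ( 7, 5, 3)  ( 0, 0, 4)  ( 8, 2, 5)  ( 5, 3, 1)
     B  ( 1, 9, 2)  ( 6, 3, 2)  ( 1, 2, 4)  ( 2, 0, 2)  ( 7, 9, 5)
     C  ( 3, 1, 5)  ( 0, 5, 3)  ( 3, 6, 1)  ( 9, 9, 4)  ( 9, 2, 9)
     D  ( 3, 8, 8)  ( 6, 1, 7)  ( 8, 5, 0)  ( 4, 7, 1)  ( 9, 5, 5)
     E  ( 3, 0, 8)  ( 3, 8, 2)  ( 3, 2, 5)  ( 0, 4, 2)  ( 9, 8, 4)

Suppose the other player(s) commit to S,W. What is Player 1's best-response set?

u_1(A vs S,W) = 8
u_1(B vs S,W) = 2
u_1(C vs S,W) = 9
u_1(D vs S,W) = 4
u_1(E vs S,W) = 0
max payoff 9 at {C}

BR_1 = {C}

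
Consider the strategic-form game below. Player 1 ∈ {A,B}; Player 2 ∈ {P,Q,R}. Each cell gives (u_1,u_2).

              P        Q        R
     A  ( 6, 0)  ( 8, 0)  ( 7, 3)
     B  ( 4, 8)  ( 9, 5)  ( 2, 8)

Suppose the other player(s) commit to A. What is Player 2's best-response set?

P2 best: {R}

u_2(P vs A) = 0
u_2(Q vs A) = 0
u_2(R vs A) = 3
max payoff 3 at {R}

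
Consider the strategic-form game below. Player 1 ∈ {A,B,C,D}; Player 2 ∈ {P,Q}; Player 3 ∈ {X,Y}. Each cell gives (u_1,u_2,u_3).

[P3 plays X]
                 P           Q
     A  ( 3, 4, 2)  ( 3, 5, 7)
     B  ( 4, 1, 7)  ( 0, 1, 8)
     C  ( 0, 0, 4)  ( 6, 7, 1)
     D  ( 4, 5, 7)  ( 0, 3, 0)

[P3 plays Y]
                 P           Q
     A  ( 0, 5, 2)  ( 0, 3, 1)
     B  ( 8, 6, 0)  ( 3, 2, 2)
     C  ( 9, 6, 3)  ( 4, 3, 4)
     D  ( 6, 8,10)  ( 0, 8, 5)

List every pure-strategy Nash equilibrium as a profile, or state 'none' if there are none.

(A,P,X): not NE [P1→D gives 4>3; P2→Q gives 5>4]
(A,P,Y): not NE [P1→C gives 9>0]
(A,Q,X): not NE [P1→C gives 6>3]
(A,Q,Y): not NE [P1→C gives 4>0; P2→P gives 5>3; P3→X gives 7>1]
(B,P,X): NE
(B,P,Y): not NE [P1→C gives 9>8; P3→X gives 7>0]
(B,Q,X): not NE [P1→C gives 6>0]
(B,Q,Y): not NE [P1→C gives 4>3; P2→P gives 6>2; P3→X gives 8>2]
(C,P,X): not NE [P1→D gives 4>0; P2→Q gives 7>0]
(C,P,Y): not NE [P3→X gives 4>3]
(C,Q,X): not NE [P3→Y gives 4>1]
(C,Q,Y): not NE [P2→P gives 6>3]
(D,P,X): not NE [P3→Y gives 10>7]
(D,P,Y): not NE [P1→C gives 9>6]
(D,Q,X): not NE [P1→C gives 6>0; P2→P gives 5>3; P3→Y gives 5>0]
(D,Q,Y): not NE [P1→C gives 4>0]

Nash profiles: (B,P,X)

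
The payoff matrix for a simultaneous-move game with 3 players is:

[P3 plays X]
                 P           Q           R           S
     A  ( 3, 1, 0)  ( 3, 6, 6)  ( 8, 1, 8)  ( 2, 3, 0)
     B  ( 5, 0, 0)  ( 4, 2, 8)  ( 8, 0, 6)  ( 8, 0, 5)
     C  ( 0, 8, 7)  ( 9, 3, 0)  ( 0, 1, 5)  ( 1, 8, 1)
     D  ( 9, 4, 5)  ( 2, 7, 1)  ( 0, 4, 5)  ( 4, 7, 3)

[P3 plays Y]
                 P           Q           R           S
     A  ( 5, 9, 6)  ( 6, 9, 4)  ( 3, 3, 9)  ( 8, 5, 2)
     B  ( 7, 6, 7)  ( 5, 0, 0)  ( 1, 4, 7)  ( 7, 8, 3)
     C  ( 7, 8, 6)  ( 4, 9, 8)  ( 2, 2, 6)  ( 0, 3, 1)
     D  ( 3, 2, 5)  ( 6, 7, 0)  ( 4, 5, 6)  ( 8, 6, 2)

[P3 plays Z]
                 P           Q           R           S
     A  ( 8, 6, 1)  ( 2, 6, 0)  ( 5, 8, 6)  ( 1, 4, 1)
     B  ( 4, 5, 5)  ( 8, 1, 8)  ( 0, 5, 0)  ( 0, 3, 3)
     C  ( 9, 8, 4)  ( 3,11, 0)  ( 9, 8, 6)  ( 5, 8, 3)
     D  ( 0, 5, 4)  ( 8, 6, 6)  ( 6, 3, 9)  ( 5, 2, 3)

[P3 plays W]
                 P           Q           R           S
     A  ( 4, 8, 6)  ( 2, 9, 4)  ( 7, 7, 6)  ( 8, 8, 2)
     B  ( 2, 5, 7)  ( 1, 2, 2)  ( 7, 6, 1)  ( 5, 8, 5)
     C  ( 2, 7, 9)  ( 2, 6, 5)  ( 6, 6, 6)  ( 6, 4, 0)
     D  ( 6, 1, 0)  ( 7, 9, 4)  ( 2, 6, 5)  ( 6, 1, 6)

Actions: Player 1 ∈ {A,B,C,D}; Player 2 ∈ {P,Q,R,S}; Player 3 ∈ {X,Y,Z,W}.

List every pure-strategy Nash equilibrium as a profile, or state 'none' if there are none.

Nash profiles: (D,Q,Z)

(A,P,X): not NE [P1→D gives 9>3; P2→Q gives 6>1; P3→W gives 6>0]
(A,P,Y): not NE [P1→C gives 7>5]
(A,P,Z): not NE [P1→C gives 9>8; P2→R gives 8>6; P3→W gives 6>1]
(A,P,W): not NE [P1→D gives 6>4; P2→Q gives 9>8]
(A,Q,X): not NE [P1→C gives 9>3]
(A,Q,Y): not NE [P3→X gives 6>4]
(A,Q,Z): not NE [P1→D gives 8>2; P2→R gives 8>6; P3→X gives 6>0]
(A,Q,W): not NE [P1→D gives 7>2; P3→X gives 6>4]
(A,R,X): not NE [P2→Q gives 6>1; P3→Y gives 9>8]
(A,R,Y): not NE [P1→D gives 4>3; P2→Q gives 9>3]
(A,R,Z): not NE [P1→C gives 9>5; P3→Y gives 9>6]
(A,R,W): not NE [P2→Q gives 9>7; P3→Y gives 9>6]
(A,S,X): not NE [P1→B gives 8>2; P2→Q gives 6>3; P3→W gives 2>0]
(A,S,Y): not NE [P2→Q gives 9>5]
(A,S,Z): not NE [P1→D gives 5>1; P2→R gives 8>4; P3→W gives 2>1]
(A,S,W): not NE [P2→Q gives 9>8]
(B,P,X): not NE [P1→D gives 9>5; P2→Q gives 2>0; P3→W gives 7>0]
(B,P,Y): not NE [P2→S gives 8>6]
(B,P,Z): not NE [P1→C gives 9>4; P3→W gives 7>5]
(B,P,W): not NE [P1→D gives 6>2; P2→S gives 8>5]
(B,Q,X): not NE [P1→C gives 9>4]
(B,Q,Y): not NE [P1→D gives 6>5; P2→S gives 8>0; P3→Z gives 8>0]
(B,Q,Z): not NE [P2→R gives 5>1]
(B,Q,W): not NE [P1→D gives 7>1; P2→S gives 8>2; P3→Z gives 8>2]
(B,R,X): not NE [P2→Q gives 2>0; P3→Y gives 7>6]
(B,R,Y): not NE [P1→D gives 4>1; P2→S gives 8>4]
(B,R,Z): not NE [P1→C gives 9>0; P3→Y gives 7>0]
(B,R,W): not NE [P2→S gives 8>6; P3→Y gives 7>1]
(B,S,X): not NE [P2→Q gives 2>0]
(B,S,Y): not NE [P1→D gives 8>7; P3→W gives 5>3]
(B,S,Z): not NE [P1→D gives 5>0; P2→R gives 5>3; P3→W gives 5>3]
(B,S,W): not NE [P1→A gives 8>5]
(C,P,X): not NE [P1→D gives 9>0; P3→W gives 9>7]
(C,P,Y): not NE [P2→Q gives 9>8; P3→W gives 9>6]
(C,P,Z): not NE [P2→Q gives 11>8; P3→W gives 9>4]
(C,P,W): not NE [P1→D gives 6>2]
(C,Q,X): not NE [P2→S gives 8>3; P3→Y gives 8>0]
(C,Q,Y): not NE [P1→D gives 6>4]
(C,Q,Z): not NE [P1→D gives 8>3; P3→Y gives 8>0]
(C,Q,W): not NE [P1→D gives 7>2; P2→P gives 7>6; P3→Y gives 8>5]
(C,R,X): not NE [P1→B gives 8>0; P2→S gives 8>1; P3→W gives 6>5]
(C,R,Y): not NE [P1→D gives 4>2; P2→Q gives 9>2]
(C,R,Z): not NE [P2→Q gives 11>8]
(C,R,W): not NE [P1→B gives 7>6; P2→P gives 7>6]
(C,S,X): not NE [P1→B gives 8>1; P3→Z gives 3>1]
(C,S,Y): not NE [P1→D gives 8>0; P2→Q gives 9>3; P3→Z gives 3>1]
(C,S,Z): not NE [P2→Q gives 11>8]
(C,S,W): not NE [P1→A gives 8>6; P2→P gives 7>4; P3→Z gives 3>0]
(D,P,X): not NE [P2→S gives 7>4]
(D,P,Y): not NE [P1→C gives 7>3; P2→Q gives 7>2]
(D,P,Z): not NE [P1→C gives 9>0; P2→Q gives 6>5; P3→Y gives 5>4]
(D,P,W): not NE [P2→Q gives 9>1; P3→Y gives 5>0]
(D,Q,X): not NE [P1→C gives 9>2; P3→Z gives 6>1]
(D,Q,Y): not NE [P3→Z gives 6>0]
(D,Q,Z): NE
(D,Q,W): not NE [P3→Z gives 6>4]
(D,R,X): not NE [P1→B gives 8>0; P2→S gives 7>4; P3→Z gives 9>5]
(D,R,Y): not NE [P2→Q gives 7>5; P3→Z gives 9>6]
(D,R,Z): not NE [P1→C gives 9>6; P2→Q gives 6>3]
(D,R,W): not NE [P1→B gives 7>2; P2→Q gives 9>6; P3→Z gives 9>5]
(D,S,X): not NE [P1→B gives 8>4; P3→W gives 6>3]
(D,S,Y): not NE [P2→Q gives 7>6; P3→W gives 6>2]
(D,S,Z): not NE [P2→Q gives 6>2; P3→W gives 6>3]
(D,S,W): not NE [P1→A gives 8>6; P2→Q gives 9>1]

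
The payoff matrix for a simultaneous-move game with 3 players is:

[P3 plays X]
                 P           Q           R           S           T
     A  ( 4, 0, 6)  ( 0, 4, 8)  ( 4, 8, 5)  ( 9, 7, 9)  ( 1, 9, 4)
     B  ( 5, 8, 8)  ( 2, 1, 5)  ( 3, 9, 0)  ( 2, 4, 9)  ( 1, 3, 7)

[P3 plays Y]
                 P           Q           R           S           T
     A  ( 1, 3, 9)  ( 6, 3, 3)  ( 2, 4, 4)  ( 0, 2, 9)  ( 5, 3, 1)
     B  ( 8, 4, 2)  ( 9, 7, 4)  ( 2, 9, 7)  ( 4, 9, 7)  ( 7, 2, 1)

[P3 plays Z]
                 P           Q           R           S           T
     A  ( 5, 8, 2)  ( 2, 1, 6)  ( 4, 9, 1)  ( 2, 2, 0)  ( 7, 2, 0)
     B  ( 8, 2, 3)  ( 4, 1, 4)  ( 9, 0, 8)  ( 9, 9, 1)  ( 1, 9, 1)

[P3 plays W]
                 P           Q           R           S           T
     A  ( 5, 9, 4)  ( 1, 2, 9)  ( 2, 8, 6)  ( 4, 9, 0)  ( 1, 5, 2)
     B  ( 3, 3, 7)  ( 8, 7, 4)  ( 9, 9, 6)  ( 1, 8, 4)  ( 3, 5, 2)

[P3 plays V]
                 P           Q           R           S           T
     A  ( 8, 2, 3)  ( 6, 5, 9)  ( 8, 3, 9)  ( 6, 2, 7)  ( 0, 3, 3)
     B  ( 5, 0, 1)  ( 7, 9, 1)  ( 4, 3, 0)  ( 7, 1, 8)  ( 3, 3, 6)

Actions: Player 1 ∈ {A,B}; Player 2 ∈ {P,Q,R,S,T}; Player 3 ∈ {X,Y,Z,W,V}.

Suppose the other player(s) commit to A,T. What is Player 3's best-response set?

BR_3 = {X}

u_3(X vs A,T) = 4
u_3(Y vs A,T) = 1
u_3(Z vs A,T) = 0
u_3(W vs A,T) = 2
u_3(V vs A,T) = 3
max payoff 4 at {X}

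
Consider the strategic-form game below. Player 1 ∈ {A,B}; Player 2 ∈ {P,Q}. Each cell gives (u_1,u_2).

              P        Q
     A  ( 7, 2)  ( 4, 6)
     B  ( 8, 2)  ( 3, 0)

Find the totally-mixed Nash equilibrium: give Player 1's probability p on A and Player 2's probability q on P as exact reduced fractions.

p=1/3, q=1/2

P1 indiff ⇒ q·7+(1-q)·4 = q·8+(1-q)·3 ⇒ q(-1) = (1-q)(-1) ⇒ q = 1/2
P2 indiff ⇒ p·2+(1-p)·2 = p·6+(1-p)·0 ⇒ p(-4) = (1-p)(-2) ⇒ p = 1/3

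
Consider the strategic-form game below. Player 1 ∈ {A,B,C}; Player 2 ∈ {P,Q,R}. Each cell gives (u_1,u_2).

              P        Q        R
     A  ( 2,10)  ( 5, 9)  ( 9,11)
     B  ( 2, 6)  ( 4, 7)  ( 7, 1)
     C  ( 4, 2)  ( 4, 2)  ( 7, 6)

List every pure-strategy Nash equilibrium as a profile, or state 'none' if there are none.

(A,P): not NE [P1→C gives 4>2; P2→R gives 11>10]
(A,Q): not NE [P2→R gives 11>9]
(A,R): NE
(B,P): not NE [P1→C gives 4>2; P2→Q gives 7>6]
(B,Q): not NE [P1→A gives 5>4]
(B,R): not NE [P1→A gives 9>7; P2→Q gives 7>1]
(C,P): not NE [P2→R gives 6>2]
(C,Q): not NE [P1→A gives 5>4; P2→R gives 6>2]
(C,R): not NE [P1→A gives 9>7]

NE set: (A,R)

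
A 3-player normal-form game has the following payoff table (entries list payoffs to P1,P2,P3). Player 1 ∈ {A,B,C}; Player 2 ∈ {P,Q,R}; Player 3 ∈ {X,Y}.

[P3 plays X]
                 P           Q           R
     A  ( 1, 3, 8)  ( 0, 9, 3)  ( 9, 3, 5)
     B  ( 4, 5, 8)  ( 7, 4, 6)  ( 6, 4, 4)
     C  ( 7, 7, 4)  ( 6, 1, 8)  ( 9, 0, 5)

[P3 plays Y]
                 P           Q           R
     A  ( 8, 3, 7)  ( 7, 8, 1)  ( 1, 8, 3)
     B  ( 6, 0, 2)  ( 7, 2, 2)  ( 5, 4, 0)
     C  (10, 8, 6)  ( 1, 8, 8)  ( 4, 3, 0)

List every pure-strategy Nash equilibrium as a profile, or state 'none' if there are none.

PSNE = {(C,P,Y)}

(A,P,X): not NE [P1→C gives 7>1; P2→Q gives 9>3]
(A,P,Y): not NE [P1→C gives 10>8; P2→R gives 8>3; P3→X gives 8>7]
(A,Q,X): not NE [P1→B gives 7>0]
(A,Q,Y): not NE [P3→X gives 3>1]
(A,R,X): not NE [P2→Q gives 9>3]
(A,R,Y): not NE [P1→B gives 5>1; P3→X gives 5>3]
(B,P,X): not NE [P1→C gives 7>4]
(B,P,Y): not NE [P1→C gives 10>6; P2→R gives 4>0; P3→X gives 8>2]
(B,Q,X): not NE [P2→P gives 5>4]
(B,Q,Y): not NE [P2→R gives 4>2; P3→X gives 6>2]
(B,R,X): not NE [P1→C gives 9>6; P2→P gives 5>4]
(B,R,Y): not NE [P3→X gives 4>0]
(C,P,X): not NE [P3→Y gives 6>4]
(C,P,Y): NE
(C,Q,X): not NE [P1→B gives 7>6; P2→P gives 7>1]
(C,Q,Y): not NE [P1→B gives 7>1]
(C,R,X): not NE [P2→P gives 7>0]
(C,R,Y): not NE [P1→B gives 5>4; P2→Q gives 8>3; P3→X gives 5>0]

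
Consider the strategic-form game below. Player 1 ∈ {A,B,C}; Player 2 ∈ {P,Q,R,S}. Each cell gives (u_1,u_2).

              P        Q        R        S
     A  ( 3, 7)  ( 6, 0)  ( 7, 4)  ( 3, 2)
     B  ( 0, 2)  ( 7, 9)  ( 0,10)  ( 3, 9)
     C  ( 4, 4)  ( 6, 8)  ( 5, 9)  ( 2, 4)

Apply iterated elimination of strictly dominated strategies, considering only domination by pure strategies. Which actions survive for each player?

P2 drop Q (R beats it: A:4>0 B:10>9 C:9>8)
P2 drop S (R beats it: A:4>2 B:10>9 C:9>4)
P1 drop B (A beats it: P:3>0 R:7>0)
P1→{A,C} P2→{P,R}

Survivors P1:{A,C} P2:{P,R}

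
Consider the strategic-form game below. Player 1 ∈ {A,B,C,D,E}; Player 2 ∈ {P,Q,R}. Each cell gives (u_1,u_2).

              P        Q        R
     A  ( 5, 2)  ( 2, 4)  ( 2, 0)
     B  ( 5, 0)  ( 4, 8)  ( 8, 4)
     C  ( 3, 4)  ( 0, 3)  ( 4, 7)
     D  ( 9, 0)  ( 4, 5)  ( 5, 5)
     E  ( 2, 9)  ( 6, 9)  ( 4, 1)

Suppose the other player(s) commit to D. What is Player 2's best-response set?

u_2(P vs D) = 0
u_2(Q vs D) = 5
u_2(R vs D) = 5
max payoff 5 at {Q,R}

BR_2 = {Q,R}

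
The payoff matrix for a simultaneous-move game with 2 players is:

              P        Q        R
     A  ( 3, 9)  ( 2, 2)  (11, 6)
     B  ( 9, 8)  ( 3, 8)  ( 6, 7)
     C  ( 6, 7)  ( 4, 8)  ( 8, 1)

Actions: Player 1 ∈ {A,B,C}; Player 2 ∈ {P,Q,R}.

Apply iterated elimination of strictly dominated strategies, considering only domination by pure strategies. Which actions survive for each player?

Remaining: P1:{B,C} P2:{P,Q}

P2 drop R (P beats it: A:9>6 B:8>7 C:7>1)
P1 drop A (B beats it: P:9>3 Q:3>2)
P1→{B,C} P2→{P,Q}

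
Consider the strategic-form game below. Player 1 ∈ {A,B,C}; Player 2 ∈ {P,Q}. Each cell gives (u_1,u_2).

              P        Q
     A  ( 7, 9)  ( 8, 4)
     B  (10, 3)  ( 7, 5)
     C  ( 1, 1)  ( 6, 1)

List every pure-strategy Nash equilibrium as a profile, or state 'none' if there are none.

Equilibria: none

(A,P): not NE [P1→B gives 10>7]
(A,Q): not NE [P2→P gives 9>4]
(B,P): not NE [P2→Q gives 5>3]
(B,Q): not NE [P1→A gives 8>7]
(C,P): not NE [P1→B gives 10>1]
(C,Q): not NE [P1→A gives 8>6]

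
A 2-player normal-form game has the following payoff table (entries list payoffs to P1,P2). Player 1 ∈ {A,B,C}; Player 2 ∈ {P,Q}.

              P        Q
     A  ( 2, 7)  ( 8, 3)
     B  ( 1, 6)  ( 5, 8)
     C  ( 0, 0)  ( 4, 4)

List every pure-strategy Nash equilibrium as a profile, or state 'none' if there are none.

Nash profiles: (A,P)

(A,P): NE
(A,Q): not NE [P2→P gives 7>3]
(B,P): not NE [P1→A gives 2>1; P2→Q gives 8>6]
(B,Q): not NE [P1→A gives 8>5]
(C,P): not NE [P1→A gives 2>0; P2→Q gives 4>0]
(C,Q): not NE [P1→A gives 8>4]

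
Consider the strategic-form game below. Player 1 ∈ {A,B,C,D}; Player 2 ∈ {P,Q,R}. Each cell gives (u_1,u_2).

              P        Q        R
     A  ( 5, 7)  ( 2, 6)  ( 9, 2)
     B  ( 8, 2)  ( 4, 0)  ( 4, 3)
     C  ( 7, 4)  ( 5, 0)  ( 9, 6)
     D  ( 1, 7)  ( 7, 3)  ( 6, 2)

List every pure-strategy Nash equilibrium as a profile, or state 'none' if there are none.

NE set: (C,R)

(A,P): not NE [P1→B gives 8>5]
(A,Q): not NE [P1→D gives 7>2; P2→P gives 7>6]
(A,R): not NE [P2→P gives 7>2]
(B,P): not NE [P2→R gives 3>2]
(B,Q): not NE [P1→D gives 7>4; P2→R gives 3>0]
(B,R): not NE [P1→C gives 9>4]
(C,P): not NE [P1→B gives 8>7; P2→R gives 6>4]
(C,Q): not NE [P1→D gives 7>5; P2→R gives 6>0]
(C,R): NE
(D,P): not NE [P1→B gives 8>1]
(D,Q): not NE [P2→P gives 7>3]
(D,R): not NE [P1→C gives 9>6; P2→P gives 7>2]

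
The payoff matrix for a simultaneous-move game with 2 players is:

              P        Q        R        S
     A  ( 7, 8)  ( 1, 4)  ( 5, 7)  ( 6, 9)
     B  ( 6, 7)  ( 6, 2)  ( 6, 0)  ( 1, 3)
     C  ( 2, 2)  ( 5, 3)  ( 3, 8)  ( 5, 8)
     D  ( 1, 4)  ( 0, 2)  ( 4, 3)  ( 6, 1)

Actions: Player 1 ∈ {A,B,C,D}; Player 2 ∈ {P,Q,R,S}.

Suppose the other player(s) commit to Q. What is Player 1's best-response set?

BR_1 = {B}

u_1(A vs Q) = 1
u_1(B vs Q) = 6
u_1(C vs Q) = 5
u_1(D vs Q) = 0
max payoff 6 at {B}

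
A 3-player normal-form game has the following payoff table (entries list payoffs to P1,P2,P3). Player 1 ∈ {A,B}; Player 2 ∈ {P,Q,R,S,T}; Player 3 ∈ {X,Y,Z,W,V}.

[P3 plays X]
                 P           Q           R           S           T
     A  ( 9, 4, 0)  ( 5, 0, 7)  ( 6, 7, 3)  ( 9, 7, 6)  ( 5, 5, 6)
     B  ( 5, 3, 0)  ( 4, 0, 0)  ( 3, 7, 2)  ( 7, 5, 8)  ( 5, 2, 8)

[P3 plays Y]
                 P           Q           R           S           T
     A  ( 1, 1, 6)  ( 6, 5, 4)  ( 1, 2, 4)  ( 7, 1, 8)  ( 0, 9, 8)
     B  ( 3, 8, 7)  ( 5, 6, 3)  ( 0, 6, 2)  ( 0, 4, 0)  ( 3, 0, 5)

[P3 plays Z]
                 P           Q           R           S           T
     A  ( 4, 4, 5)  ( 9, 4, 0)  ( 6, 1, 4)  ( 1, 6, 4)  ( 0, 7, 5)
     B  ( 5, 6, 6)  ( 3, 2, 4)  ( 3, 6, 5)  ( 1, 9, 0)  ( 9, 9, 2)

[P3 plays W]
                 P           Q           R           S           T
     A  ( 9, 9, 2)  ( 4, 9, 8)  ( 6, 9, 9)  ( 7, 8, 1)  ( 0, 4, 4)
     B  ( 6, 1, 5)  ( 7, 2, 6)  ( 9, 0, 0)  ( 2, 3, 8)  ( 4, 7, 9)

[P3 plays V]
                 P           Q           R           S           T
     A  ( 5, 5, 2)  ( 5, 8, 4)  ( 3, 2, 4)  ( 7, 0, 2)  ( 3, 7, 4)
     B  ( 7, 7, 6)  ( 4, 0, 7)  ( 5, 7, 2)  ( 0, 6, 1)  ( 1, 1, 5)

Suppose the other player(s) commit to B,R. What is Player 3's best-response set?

u_3(X vs B,R) = 2
u_3(Y vs B,R) = 2
u_3(Z vs B,R) = 5
u_3(W vs B,R) = 0
u_3(V vs B,R) = 2
max payoff 5 at {Z}

argmax u_3 = {Z}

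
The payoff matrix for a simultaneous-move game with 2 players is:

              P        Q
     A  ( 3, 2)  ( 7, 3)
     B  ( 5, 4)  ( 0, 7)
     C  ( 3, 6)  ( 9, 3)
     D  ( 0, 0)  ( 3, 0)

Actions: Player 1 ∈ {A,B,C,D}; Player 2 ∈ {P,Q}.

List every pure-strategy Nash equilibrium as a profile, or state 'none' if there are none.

No pure NE.

(A,P): not NE [P1→B gives 5>3; P2→Q gives 3>2]
(A,Q): not NE [P1→C gives 9>7]
(B,P): not NE [P2→Q gives 7>4]
(B,Q): not NE [P1→C gives 9>0]
(C,P): not NE [P1→B gives 5>3]
(C,Q): not NE [P2→P gives 6>3]
(D,P): not NE [P1→B gives 5>0]
(D,Q): not NE [P1→C gives 9>3]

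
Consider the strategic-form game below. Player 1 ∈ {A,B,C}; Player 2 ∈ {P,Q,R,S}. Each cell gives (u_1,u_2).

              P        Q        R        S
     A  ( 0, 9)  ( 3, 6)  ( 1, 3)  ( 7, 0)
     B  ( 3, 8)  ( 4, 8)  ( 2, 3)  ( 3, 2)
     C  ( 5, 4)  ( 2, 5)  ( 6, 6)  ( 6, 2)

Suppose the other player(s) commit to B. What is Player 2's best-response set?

u_2(P vs B) = 8
u_2(Q vs B) = 8
u_2(R vs B) = 3
u_2(S vs B) = 2
max payoff 8 at {P,Q}

argmax u_2 = {P,Q}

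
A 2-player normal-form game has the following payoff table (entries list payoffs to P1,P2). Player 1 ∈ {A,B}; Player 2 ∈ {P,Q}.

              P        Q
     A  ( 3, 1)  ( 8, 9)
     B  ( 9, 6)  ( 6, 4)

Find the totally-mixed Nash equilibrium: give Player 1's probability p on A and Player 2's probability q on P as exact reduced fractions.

P1 mixes 1/5 on A; P2 mixes 1/4 on P

P1 indiff ⇒ q·3+(1-q)·8 = q·9+(1-q)·6 ⇒ q(-6) = (1-q)(-2) ⇒ q = 1/4
P2 indiff ⇒ p·1+(1-p)·6 = p·9+(1-p)·4 ⇒ p(-8) = (1-p)(-2) ⇒ p = 1/5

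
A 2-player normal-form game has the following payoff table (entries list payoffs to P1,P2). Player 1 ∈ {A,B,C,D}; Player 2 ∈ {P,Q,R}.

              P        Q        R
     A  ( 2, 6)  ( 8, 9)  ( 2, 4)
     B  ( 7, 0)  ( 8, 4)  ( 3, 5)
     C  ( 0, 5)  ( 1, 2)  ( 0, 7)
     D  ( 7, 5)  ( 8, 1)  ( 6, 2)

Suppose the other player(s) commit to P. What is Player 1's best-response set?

u_1(A vs P) = 2
u_1(B vs P) = 7
u_1(C vs P) = 0
u_1(D vs P) = 7
max payoff 7 at {B,D}

BR_1 = {B,D}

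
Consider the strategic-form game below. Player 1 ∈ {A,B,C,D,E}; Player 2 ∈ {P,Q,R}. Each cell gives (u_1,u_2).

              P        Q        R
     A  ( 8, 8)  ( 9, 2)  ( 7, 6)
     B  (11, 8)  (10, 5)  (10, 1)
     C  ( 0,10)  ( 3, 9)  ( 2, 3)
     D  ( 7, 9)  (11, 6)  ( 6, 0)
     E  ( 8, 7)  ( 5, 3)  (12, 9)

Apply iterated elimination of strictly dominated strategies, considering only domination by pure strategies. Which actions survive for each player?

P1 drop A (B beats it: P:11>8 Q:10>9 R:10>7)
P1 drop C (B beats it: P:11>0 Q:10>3 R:10>2)
P2 drop Q (P beats it: B:8>5 D:9>6 E:7>3)
P1 drop D (B beats it: P:11>7 R:10>6)
P1→{B,E} P2→{P,R}

Survivors P1:{B,E} P2:{P,R}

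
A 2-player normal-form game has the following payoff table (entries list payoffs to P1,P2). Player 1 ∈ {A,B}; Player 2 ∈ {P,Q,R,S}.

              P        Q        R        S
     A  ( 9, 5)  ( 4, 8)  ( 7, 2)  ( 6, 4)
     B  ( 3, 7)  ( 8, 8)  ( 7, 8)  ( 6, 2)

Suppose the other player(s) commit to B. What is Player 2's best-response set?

argmax u_2 = {Q,R}

u_2(P vs B) = 7
u_2(Q vs B) = 8
u_2(R vs B) = 8
u_2(S vs B) = 2
max payoff 8 at {Q,R}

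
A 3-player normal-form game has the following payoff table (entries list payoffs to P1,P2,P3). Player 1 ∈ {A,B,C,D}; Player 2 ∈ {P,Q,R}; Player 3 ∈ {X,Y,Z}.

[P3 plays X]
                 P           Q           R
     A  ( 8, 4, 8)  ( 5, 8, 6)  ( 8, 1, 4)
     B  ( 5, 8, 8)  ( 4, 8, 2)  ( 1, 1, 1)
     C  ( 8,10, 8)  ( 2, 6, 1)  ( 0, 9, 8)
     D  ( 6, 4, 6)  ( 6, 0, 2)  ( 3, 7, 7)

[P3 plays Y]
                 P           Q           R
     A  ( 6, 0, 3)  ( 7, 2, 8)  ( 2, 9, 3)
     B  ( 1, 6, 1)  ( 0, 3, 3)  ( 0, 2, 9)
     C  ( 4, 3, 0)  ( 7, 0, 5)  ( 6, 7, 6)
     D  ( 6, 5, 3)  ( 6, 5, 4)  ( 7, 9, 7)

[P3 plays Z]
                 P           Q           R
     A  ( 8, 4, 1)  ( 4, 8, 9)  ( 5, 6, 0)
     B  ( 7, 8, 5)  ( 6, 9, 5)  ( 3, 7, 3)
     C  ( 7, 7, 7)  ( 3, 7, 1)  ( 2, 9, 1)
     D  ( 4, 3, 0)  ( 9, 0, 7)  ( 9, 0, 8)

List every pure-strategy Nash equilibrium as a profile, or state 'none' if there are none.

(A,P,X): not NE [P2→Q gives 8>4]
(A,P,Y): not NE [P2→R gives 9>0; P3→X gives 8>3]
(A,P,Z): not NE [P2→Q gives 8>4; P3→X gives 8>1]
(A,Q,X): not NE [P1→D gives 6>5; P3→Z gives 9>6]
(A,Q,Y): not NE [P2→R gives 9>2; P3→Z gives 9>8]
(A,Q,Z): not NE [P1→D gives 9>4]
(A,R,X): not NE [P2→Q gives 8>1]
(A,R,Y): not NE [P1→D gives 7>2; P3→X gives 4>3]
(A,R,Z): not NE [P1→D gives 9>5; P2→Q gives 8>6; P3→X gives 4>0]
(B,P,X): not NE [P1→C gives 8>5]
(B,P,Y): not NE [P1→D gives 6>1; P3→X gives 8>1]
(B,P,Z): not NE [P1→A gives 8>7; P2→Q gives 9>8; P3→X gives 8>5]
(B,Q,X): not NE [P1→D gives 6>4; P3→Z gives 5>2]
(B,Q,Y): not NE [P1→C gives 7>0; P2→P gives 6>3; P3→Z gives 5>3]
(B,Q,Z): not NE [P1→D gives 9>6]
(B,R,X): not NE [P1→A gives 8>1; P2→Q gives 8>1; P3→Y gives 9>1]
(B,R,Y): not NE [P1→D gives 7>0; P2→P gives 6>2]
(B,R,Z): not NE [P1→D gives 9>3; P2→Q gives 9>7; P3→Y gives 9>3]
(C,P,X): NE
(C,P,Y): not NE [P1→D gives 6>4; P2→R gives 7>3; P3→X gives 8>0]
(C,P,Z): not NE [P1→A gives 8>7; P2→R gives 9>7; P3→X gives 8>7]
(C,Q,X): not NE [P1→D gives 6>2; P2→P gives 10>6; P3→Y gives 5>1]
(C,Q,Y): not NE [P2→R gives 7>0]
(C,Q,Z): not NE [P1→D gives 9>3; P2→R gives 9>7; P3→Y gives 5>1]
(C,R,X): not NE [P1→A gives 8>0; P2→P gives 10>9]
(C,R,Y): not NE [P1→D gives 7>6; P3→X gives 8>6]
(C,R,Z): not NE [P1→D gives 9>2; P3→X gives 8>1]
(D,P,X): not NE [P1→C gives 8>6; P2→R gives 7>4]
(D,P,Y): not NE [P2→R gives 9>5; P3→X gives 6>3]
(D,P,Z): not NE [P1→A gives 8>4; P3→X gives 6>0]
(D,Q,X): not NE [P2→R gives 7>0; P3→Z gives 7>2]
(D,Q,Y): not NE [P1→C gives 7>6; P2→R gives 9>5; P3→Z gives 7>4]
(D,Q,Z): not NE [P2→P gives 3>0]
(D,R,X): not NE [P1→A gives 8>3; P3→Z gives 8>7]
(D,R,Y): not NE [P3→Z gives 8>7]
(D,R,Z): not NE [P2→P gives 3>0]

NE set: (C,P,X)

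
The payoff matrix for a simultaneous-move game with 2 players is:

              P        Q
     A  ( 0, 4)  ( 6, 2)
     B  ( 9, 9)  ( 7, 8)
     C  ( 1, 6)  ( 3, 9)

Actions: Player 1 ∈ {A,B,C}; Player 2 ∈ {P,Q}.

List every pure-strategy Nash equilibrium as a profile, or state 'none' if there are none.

(A,P): not NE [P1→B gives 9>0]
(A,Q): not NE [P1→B gives 7>6; P2→P gives 4>2]
(B,P): NE
(B,Q): not NE [P2→P gives 9>8]
(C,P): not NE [P1→B gives 9>1; P2→Q gives 9>6]
(C,Q): not NE [P1→B gives 7>3]

NE set: (B,P)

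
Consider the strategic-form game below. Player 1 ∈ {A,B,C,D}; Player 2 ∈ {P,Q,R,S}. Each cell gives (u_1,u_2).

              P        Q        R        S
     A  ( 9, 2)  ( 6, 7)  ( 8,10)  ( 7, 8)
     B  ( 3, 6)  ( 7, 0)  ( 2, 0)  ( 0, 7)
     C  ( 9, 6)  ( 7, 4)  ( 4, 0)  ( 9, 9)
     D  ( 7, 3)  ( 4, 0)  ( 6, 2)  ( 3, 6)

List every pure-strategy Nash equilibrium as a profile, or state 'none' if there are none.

(A,P): not NE [P2→R gives 10>2]
(A,Q): not NE [P1→C gives 7>6; P2→R gives 10>7]
(A,R): NE
(A,S): not NE [P1→C gives 9>7; P2→R gives 10>8]
(B,P): not NE [P1→C gives 9>3; P2→S gives 7>6]
(B,Q): not NE [P2→S gives 7>0]
(B,R): not NE [P1→A gives 8>2; P2→S gives 7>0]
(B,S): not NE [P1→C gives 9>0]
(C,P): not NE [P2→S gives 9>6]
(C,Q): not NE [P2→S gives 9>4]
(C,R): not NE [P1→A gives 8>4; P2→S gives 9>0]
(C,S): NE
(D,P): not NE [P1→C gives 9>7; P2→S gives 6>3]
(D,Q): not NE [P1→C gives 7>4; P2→S gives 6>0]
(D,R): not NE [P1→A gives 8>6; P2→S gives 6>2]
(D,S): not NE [P1→C gives 9>3]

NE set: (A,R), (C,S)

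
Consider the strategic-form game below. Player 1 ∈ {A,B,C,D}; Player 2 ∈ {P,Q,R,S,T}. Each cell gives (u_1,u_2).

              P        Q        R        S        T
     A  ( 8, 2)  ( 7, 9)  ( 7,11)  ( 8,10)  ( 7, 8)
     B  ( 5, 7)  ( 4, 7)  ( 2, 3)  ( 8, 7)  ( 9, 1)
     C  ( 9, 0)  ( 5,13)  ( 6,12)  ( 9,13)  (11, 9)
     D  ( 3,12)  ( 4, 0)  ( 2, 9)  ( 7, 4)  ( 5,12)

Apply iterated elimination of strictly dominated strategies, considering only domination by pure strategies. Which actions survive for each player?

P1 drop B (C beats it: P:9>5 Q:5>4 R:6>2 S:9>8 T:11>9)
P1 drop D (A beats it: P:8>3 Q:7>4 R:7>2 S:8>7 T:7>5)
P2 drop P (Q beats it: A:9>2 C:13>0)
P2 drop T (Q beats it: A:9>8 C:13>9)
P1→{A,C} P2→{Q,R,S}

Remaining: P1:{A,C} P2:{Q,R,S}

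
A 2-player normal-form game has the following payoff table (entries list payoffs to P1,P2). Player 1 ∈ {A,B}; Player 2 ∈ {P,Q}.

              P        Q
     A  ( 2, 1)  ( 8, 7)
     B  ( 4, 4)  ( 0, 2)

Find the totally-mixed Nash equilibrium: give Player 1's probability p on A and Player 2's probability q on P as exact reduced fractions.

P1 indiff ⇒ q·2+(1-q)·8 = q·4+(1-q)·0 ⇒ q(-2) = (1-q)(-8) ⇒ q = 4/5
P2 indiff ⇒ p·1+(1-p)·4 = p·7+(1-p)·2 ⇒ p(-6) = (1-p)(-2) ⇒ p = 1/4

P1 mixes 1/4 on A; P2 mixes 4/5 on P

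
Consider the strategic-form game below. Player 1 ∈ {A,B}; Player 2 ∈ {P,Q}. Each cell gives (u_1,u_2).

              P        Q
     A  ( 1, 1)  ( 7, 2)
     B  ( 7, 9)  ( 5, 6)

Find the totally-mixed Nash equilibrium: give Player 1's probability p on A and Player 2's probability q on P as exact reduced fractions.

p=3/4, q=1/4

P1 indiff ⇒ q·1+(1-q)·7 = q·7+(1-q)·5 ⇒ q(-6) = (1-q)(-2) ⇒ q = 1/4
P2 indiff ⇒ p·1+(1-p)·9 = p·2+(1-p)·6 ⇒ p(-1) = (1-p)(-3) ⇒ p = 3/4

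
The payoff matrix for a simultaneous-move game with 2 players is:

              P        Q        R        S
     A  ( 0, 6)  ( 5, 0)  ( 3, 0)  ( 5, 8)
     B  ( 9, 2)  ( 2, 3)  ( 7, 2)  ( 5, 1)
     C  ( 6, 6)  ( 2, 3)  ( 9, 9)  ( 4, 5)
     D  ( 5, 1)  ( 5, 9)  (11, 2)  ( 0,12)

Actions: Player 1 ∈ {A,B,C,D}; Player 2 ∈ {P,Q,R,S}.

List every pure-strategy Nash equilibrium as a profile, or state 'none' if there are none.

(A,P): not NE [P1→B gives 9>0; P2→S gives 8>6]
(A,Q): not NE [P2→S gives 8>0]
(A,R): not NE [P1→D gives 11>3; P2→S gives 8>0]
(A,S): NE
(B,P): not NE [P2→Q gives 3>2]
(B,Q): not NE [P1→D gives 5>2]
(B,R): not NE [P1→D gives 11>7; P2→Q gives 3>2]
(B,S): not NE [P2→Q gives 3>1]
(C,P): not NE [P1→B gives 9>6; P2→R gives 9>6]
(C,Q): not NE [P1→D gives 5>2; P2→R gives 9>3]
(C,R): not NE [P1→D gives 11>9]
(C,S): not NE [P1→B gives 5>4; P2→R gives 9>5]
(D,P): not NE [P1→B gives 9>5; P2→S gives 12>1]
(D,Q): not NE [P2→S gives 12>9]
(D,R): not NE [P2→S gives 12>2]
(D,S): not NE [P1→B gives 5>0]

NE set: (A,S)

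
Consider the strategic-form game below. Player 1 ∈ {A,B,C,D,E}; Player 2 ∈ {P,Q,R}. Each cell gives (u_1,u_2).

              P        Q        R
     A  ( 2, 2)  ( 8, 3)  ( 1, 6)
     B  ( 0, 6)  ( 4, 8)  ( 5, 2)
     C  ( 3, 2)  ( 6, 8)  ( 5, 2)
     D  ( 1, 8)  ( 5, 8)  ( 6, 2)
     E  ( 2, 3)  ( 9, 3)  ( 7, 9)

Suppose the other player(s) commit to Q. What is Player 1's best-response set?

u_1(A vs Q) = 8
u_1(B vs Q) = 4
u_1(C vs Q) = 6
u_1(D vs Q) = 5
u_1(E vs Q) = 9
max payoff 9 at {E}

BR_1 = {E}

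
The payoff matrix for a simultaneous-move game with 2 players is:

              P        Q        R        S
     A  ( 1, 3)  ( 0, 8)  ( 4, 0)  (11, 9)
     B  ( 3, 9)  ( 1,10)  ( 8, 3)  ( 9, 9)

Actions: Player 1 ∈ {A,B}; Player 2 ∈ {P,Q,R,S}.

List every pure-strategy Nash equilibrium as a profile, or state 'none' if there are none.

(A,P): not NE [P1→B gives 3>1; P2→S gives 9>3]
(A,Q): not NE [P1→B gives 1>0; P2→S gives 9>8]
(A,R): not NE [P1→B gives 8>4; P2→S gives 9>0]
(A,S): NE
(B,P): not NE [P2→Q gives 10>9]
(B,Q): NE
(B,R): not NE [P2→Q gives 10>3]
(B,S): not NE [P1→A gives 11>9; P2→Q gives 10>9]

Nash profiles: (A,S), (B,Q)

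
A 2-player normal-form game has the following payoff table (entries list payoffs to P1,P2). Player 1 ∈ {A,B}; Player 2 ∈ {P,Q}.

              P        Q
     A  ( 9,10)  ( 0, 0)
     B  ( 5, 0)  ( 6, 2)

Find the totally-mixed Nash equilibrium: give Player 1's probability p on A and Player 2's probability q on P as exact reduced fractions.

p=1/6, q=3/5

P1 indiff ⇒ q·9+(1-q)·0 = q·5+(1-q)·6 ⇒ q(4) = (1-q)(6) ⇒ q = 3/5
P2 indiff ⇒ p·10+(1-p)·0 = p·0+(1-p)·2 ⇒ p(10) = (1-p)(2) ⇒ p = 1/6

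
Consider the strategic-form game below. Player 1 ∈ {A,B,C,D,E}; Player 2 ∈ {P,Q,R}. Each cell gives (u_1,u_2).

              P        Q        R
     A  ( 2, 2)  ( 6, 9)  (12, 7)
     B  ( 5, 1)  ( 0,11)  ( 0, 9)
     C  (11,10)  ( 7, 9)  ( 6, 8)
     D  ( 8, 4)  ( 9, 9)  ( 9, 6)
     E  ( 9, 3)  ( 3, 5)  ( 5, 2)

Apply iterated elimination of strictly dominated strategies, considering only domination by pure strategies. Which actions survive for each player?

Survivors P1:{C,D} P2:{P,Q}

P1 drop B (C beats it: P:11>5 Q:7>0 R:6>0)
P1 drop E (C beats it: P:11>9 Q:7>3 R:6>5)
P2 drop R (Q beats it: A:9>7 C:9>8 D:9>6)
P1 drop A (C beats it: P:11>2 Q:7>6)
P1→{C,D} P2→{P,Q}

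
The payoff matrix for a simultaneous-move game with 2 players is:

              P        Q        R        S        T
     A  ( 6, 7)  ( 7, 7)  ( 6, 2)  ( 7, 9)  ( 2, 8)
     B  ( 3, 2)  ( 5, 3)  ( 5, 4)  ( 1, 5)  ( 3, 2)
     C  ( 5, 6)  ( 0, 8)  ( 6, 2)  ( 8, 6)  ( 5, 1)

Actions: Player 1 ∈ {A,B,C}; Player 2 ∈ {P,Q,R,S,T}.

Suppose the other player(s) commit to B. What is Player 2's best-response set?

argmax u_2 = {S}

u_2(P vs B) = 2
u_2(Q vs B) = 3
u_2(R vs B) = 4
u_2(S vs B) = 5
u_2(T vs B) = 2
max payoff 5 at {S}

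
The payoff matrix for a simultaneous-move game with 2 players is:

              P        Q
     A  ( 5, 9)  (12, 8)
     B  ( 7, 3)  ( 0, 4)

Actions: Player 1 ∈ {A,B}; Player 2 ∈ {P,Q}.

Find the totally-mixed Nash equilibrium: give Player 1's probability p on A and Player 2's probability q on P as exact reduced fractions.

(p,q) = (1/2, 6/7)

P1 indiff ⇒ q·5+(1-q)·12 = q·7+(1-q)·0 ⇒ q(-2) = (1-q)(-12) ⇒ q = 6/7
P2 indiff ⇒ p·9+(1-p)·3 = p·8+(1-p)·4 ⇒ p(1) = (1-p)(1) ⇒ p = 1/2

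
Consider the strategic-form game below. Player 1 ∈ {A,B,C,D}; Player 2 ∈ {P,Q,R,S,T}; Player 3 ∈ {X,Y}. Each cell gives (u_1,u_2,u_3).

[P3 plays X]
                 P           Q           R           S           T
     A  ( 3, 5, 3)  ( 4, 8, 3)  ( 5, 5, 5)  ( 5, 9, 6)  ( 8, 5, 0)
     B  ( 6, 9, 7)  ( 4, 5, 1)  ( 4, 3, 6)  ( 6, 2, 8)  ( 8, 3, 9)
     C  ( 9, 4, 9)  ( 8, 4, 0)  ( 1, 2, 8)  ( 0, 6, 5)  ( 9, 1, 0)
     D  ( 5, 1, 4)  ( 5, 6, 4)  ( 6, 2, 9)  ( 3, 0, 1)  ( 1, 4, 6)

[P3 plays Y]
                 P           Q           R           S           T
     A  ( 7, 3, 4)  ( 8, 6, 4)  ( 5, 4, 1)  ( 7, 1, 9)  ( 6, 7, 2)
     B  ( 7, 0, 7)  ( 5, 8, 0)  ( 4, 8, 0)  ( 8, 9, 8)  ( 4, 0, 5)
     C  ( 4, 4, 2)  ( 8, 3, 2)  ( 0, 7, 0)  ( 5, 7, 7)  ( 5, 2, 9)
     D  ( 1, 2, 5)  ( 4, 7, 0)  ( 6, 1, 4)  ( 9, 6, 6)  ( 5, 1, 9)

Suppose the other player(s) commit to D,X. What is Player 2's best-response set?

u_2(P vs D,X) = 1
u_2(Q vs D,X) = 6
u_2(R vs D,X) = 2
u_2(S vs D,X) = 0
u_2(T vs D,X) = 4
max payoff 6 at {Q}

BR_2 = {Q}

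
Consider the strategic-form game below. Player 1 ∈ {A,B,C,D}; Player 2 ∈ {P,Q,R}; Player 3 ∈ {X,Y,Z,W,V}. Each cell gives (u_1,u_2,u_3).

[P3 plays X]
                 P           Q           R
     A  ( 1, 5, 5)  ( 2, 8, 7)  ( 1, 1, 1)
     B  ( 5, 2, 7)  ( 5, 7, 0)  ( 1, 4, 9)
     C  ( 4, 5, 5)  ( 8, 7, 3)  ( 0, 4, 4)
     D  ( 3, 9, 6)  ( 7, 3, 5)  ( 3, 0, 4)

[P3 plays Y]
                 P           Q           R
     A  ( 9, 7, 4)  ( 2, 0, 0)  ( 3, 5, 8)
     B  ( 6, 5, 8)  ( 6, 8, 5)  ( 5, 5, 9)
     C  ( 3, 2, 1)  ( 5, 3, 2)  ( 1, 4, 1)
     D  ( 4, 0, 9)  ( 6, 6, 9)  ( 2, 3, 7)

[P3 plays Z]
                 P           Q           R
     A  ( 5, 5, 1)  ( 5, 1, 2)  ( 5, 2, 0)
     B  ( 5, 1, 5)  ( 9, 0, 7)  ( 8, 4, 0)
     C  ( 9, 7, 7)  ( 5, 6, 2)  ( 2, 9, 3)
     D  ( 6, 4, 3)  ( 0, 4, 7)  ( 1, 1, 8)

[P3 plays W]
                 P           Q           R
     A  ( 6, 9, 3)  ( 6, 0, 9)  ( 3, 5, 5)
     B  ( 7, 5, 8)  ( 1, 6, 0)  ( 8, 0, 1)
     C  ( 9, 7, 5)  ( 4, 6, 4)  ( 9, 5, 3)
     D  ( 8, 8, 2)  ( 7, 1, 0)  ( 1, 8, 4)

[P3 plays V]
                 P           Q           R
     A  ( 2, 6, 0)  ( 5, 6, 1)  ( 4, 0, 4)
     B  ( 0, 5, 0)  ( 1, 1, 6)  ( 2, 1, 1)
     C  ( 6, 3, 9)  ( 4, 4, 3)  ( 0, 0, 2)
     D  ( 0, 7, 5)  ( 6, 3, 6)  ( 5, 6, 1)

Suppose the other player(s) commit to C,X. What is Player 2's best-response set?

BR_2 = {Q}

u_2(P vs C,X) = 5
u_2(Q vs C,X) = 7
u_2(R vs C,X) = 4
max payoff 7 at {Q}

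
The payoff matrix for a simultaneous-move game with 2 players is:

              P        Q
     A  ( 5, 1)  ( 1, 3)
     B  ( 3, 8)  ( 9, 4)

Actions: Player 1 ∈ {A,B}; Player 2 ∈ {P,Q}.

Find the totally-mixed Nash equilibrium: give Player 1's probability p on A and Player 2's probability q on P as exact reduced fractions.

p=2/3, q=4/5

P1 indiff ⇒ q·5+(1-q)·1 = q·3+(1-q)·9 ⇒ q(2) = (1-q)(8) ⇒ q = 4/5
P2 indiff ⇒ p·1+(1-p)·8 = p·3+(1-p)·4 ⇒ p(-2) = (1-p)(-4) ⇒ p = 2/3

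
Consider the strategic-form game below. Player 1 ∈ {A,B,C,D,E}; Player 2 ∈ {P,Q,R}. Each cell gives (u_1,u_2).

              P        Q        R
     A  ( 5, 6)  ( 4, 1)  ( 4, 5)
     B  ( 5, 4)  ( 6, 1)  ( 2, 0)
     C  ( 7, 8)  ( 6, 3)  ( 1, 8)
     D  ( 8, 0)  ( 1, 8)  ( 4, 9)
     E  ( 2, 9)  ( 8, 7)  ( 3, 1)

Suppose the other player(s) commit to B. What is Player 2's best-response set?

P2 best: {P}

u_2(P vs B) = 4
u_2(Q vs B) = 1
u_2(R vs B) = 0
max payoff 4 at {P}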